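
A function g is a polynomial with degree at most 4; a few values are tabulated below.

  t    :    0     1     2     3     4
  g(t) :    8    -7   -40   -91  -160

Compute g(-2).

First differences: -15, -33, -51, -69. Second differences: -18, -18, -18.
Level-2 differences are constant, so g has degree 2.
Fitting a degree-2 polynomial gives g(t) = -9t² - 6t + 8.
Then g(-2) = -16.

-16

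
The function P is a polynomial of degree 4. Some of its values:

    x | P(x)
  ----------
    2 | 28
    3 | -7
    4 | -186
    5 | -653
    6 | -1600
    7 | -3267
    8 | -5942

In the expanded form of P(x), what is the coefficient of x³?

4

First differences: -35, -179, -467, -947, -1667, -2675. Second differences: -144, -288, -480, -720, -1008. Third differences: -144, -192, -240, -288. Fourth differences: -48, -48, -48.
Level-4 differences are constant, so P has degree 4.
Fitting a degree-4 polynomial gives P(x) = -2x^4 + 4x³ + 2x² + 9x + 2.
The coefficient of x³ is 4.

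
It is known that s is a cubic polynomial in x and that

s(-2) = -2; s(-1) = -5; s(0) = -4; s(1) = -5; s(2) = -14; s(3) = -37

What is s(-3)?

11

Write s(x) = ax³ + bx² + cx + d; the 6 given values yield a linear system in the 4 coefficients.
Solving, s(x) = -x³ - x² + x - 4.
Then s(-3) = 11.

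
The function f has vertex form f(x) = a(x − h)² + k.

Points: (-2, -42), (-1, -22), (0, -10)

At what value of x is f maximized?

1

First differences 20, 12; second difference -8 = 2a, so a = -4.
Expanding, the x-coefficient is −2ah = 8h; matching it to the data gives h = 1, and then k = -6.
So f(x) = -4(x − 1)² − 6.
Hence h = 1.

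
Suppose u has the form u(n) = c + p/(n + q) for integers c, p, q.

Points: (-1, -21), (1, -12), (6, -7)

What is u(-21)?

(u(n) − c)(n + q) = p for each data point; the three points give a linear system in c and q, then p follows.
Solving: c = -3, q = 3, p = -36, so u(n) = -3 − 36/(n + 3).
Then u(-21) = -3 − 36/(-18) = -1.

-1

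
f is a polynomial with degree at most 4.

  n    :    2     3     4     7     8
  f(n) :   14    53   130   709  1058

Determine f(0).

2

Write f(n) = an^4 + bn³ + cn² + dn + e; the 5 given values yield a linear system in the 5 coefficients.
Solving, the leading coefficient vanishes, and f(n) = 2n³ + n² - 4n + 2.
Then f(0) = 2.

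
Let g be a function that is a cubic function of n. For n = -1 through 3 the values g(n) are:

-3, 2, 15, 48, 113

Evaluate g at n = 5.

Write g(n) = an³ + bn² + cn + d; the 5 given values yield a linear system in the 4 coefficients.
Solving, g(n) = 2n³ + 4n² + 7n + 2.
Then g(5) = 387.

387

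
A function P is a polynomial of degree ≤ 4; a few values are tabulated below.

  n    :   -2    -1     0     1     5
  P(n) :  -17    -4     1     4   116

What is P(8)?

Write P(n) = an^4 + bn³ + cn² + dn + e; the 5 given values yield a linear system in the 5 coefficients.
Solving, the leading coefficient vanishes, and P(n) = n³ - n² + 3n + 1.
Then P(8) = 473.

473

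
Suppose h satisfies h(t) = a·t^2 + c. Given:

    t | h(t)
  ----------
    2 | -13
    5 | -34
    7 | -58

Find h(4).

-25

From h(2) = -13 and h(5) = -34: 4a + c = -13 and 25a + c = -34.
Subtracting: 21a = -21, so a = -1; then c = -13 − (-1)·4 = -9.
So h(t) = -1t² − 9, and h(4) = -25.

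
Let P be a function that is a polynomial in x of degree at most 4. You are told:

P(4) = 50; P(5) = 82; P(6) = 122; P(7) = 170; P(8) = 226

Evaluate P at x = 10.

Write P(x) = ax^4 + bx³ + cx² + dx + e; the 5 given values yield a linear system in the 5 coefficients.
Solving, the top 2 coefficients vanish, and P(x) = 4x² - 4x + 2.
Then P(10) = 362.

362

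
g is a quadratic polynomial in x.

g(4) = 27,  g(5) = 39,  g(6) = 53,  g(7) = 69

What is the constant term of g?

-1

Write g(x) = ax² + bx + c; the 4 given values yield a linear system in the 3 coefficients.
Solving, g(x) = x² + 3x - 1.
The constant term is g(0) = -1.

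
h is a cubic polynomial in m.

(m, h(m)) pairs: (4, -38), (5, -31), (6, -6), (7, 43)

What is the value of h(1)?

Write h(m) = am³ + bm² + cm + d; the 4 given values yield a linear system in the 4 coefficients.
Solving, h(m) = m³ - 6m² - 6.
Then h(1) = -11.

-11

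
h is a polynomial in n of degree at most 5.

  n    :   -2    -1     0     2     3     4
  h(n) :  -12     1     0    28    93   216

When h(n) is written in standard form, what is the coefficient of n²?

Write h(n) = an^5 + bn^4 + cn³ + dn² + en + p; the 6 given values yield a linear system in the 6 coefficients.
Solving, the top 2 coefficients vanish, and h(n) = 3n³ + 2n² - 2n.
The coefficient of n² is 2.

2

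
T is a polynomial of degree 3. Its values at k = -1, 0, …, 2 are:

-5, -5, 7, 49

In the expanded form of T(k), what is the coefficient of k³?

Write T(k) = ak³ + bk² + ck + d; the 4 given values yield a linear system in the 4 coefficients.
Solving, T(k) = 3k³ + 6k² + 3k - 5.
The coefficient of k³ is 3.

3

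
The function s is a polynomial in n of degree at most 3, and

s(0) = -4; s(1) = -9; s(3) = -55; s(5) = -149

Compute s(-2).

Write s(n) = an³ + bn² + cn + d; the 4 given values yield a linear system in the 4 coefficients.
Solving, the leading coefficient vanishes, and s(n) = -6n² + n - 4.
Then s(-2) = -30.

-30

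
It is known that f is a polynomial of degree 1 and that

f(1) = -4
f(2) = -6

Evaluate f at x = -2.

2

Write f(x) = ax + b; the 2 given values yield a linear system in the 2 coefficients.
Solving, f(x) = -2x - 2.
Then f(-2) = 2.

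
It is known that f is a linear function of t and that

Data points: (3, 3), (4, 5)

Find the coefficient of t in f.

2

Write f(t) = at + b; the 2 given values yield a linear system in the 2 coefficients.
Solving, f(t) = 2t - 3.
The coefficient of t is 2.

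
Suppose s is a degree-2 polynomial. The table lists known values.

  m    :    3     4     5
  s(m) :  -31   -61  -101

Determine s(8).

Write s(m) = am² + bm + c; the 3 given values yield a linear system in the 3 coefficients.
Solving, s(m) = -5m² + 5m - 1.
Then s(8) = -281.

-281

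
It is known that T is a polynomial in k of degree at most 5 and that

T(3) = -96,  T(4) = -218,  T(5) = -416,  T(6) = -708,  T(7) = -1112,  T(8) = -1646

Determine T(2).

Write T(k) = ak^5 + bk^4 + ck³ + dk² + ek + p; the 6 given values yield a linear system in the 6 coefficients.
Solving, the top 2 coefficients vanish, and T(k) = -3k³ - 2k² + 3k - 6.
Then T(2) = -32.

-32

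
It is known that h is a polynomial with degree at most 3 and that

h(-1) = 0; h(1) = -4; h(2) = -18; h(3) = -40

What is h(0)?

Write h(m) = am³ + bm² + cm + d; the 4 given values yield a linear system in the 4 coefficients.
Solving, the leading coefficient vanishes, and h(m) = -4m² - 2m + 2.
The constant term is h(0) = 2.

2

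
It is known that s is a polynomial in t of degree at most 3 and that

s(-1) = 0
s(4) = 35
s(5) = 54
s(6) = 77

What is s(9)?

Write s(t) = at³ + bt² + ct + d; the 4 given values yield a linear system in the 4 coefficients.
Solving, the leading coefficient vanishes, and s(t) = 2t² + t - 1.
Then s(9) = 170.

170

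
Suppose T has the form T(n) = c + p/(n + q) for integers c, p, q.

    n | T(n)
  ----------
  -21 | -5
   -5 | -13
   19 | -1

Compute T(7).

(T(n) − c)(n + q) = p for each data point; the three points give a linear system in c and q, then p follows.
Solving: c = -3, q = 1, p = 40, so T(n) = -3 + 40/(n + 1).
Then T(7) = -3 + 40/8 = 2.

2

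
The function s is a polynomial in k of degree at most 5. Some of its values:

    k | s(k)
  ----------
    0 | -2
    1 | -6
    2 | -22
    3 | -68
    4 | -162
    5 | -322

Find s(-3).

118

First differences: -4, -16, -46, -94, -160. Second differences: -12, -30, -48, -66. Third differences: -18, -18, -18.
Level-3 differences are constant, so s has degree 3.
Fitting a degree-3 polynomial gives s(k) = -3k³ + 3k² - 4k - 2.
Then s(-3) = 118.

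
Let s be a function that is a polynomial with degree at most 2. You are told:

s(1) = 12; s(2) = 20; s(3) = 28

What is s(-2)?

-12

Write s(n) = an² + bn + c; the 3 given values yield a linear system in the 3 coefficients.
Solving, the leading coefficient vanishes, and s(n) = 8n + 4.
Then s(-2) = -12.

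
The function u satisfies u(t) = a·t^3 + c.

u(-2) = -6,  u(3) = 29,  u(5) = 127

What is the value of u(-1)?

1

From u(-2) = -6 and u(3) = 29: -8a + c = -6 and 27a + c = 29.
Subtracting: 35a = 35, so a = 1; then c = -6 − 1·(-8) = 2.
So u(t) = 1t³ + 2, and u(-1) = 1.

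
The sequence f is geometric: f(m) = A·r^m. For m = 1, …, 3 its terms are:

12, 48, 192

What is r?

4

Consecutive ratio: 48/12 = 4, and 192/48 = 4, so r = 4.
Then A·4^1 = 12 gives A = 3, and f(m) = 3·4^m.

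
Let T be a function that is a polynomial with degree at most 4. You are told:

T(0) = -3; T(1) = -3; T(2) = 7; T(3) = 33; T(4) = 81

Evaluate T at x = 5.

157

First differences: 0, 10, 26, 48. Second differences: 10, 16, 22. Third differences: 6, 6.
Level-3 differences are constant, so T has degree 3.
Extending the table by one column gives the next first difference 76, so T(5) = 81 + 76 = 157.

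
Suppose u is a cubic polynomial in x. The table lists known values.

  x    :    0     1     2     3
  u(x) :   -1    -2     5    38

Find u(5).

254

Write u(x) = ax³ + bx² + cx + d; the 4 given values yield a linear system in the 4 coefficients.
Solving, u(x) = 3x³ - 5x² + x - 1.
Then u(5) = 254.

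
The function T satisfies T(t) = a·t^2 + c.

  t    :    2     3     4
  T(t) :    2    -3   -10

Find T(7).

From T(2) = 2 and T(3) = -3: 4a + c = 2 and 9a + c = -3.
Subtracting: 5a = -5, so a = -1; then c = 2 − (-1)·4 = 6.
So T(t) = -1t² + 6, and T(7) = -43.

-43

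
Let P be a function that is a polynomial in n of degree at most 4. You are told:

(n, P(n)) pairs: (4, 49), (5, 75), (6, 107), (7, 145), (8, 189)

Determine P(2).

15

First differences: 26, 32, 38, 44. Second differences: 6, 6, 6.
Level-2 differences are constant, so P has degree 2.
Fitting a degree-2 polynomial gives P(n) = 3n² - n + 5.
Then P(2) = 15.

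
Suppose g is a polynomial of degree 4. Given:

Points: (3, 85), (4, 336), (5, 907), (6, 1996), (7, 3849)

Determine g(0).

-8

Write g(n) = an^4 + bn³ + cn² + dn + e; the 5 given values yield a linear system in the 5 coefficients.
Solving, g(n) = 2n^4 - 3n³ + 2n² - 2n - 8.
Then g(0) = -8.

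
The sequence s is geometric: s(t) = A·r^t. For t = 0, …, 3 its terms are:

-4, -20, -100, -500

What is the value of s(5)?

Consecutive ratio: -20/(-4) = 5, and -100/(-20) = 5, so r = 5.
Then A·5^0 = -4 gives A = -4, and s(t) = -4·5^t.
s(5) = -4·5^5 = -12500.

-12500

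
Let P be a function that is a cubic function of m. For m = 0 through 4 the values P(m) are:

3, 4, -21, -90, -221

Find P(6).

-741

Write P(m) = am³ + bm² + cm + d; the 5 given values yield a linear system in the 4 coefficients.
Solving, P(m) = -3m³ - 4m² + 8m + 3.
Then P(6) = -741.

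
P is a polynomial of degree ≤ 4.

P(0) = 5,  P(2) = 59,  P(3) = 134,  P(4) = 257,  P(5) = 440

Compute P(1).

Write P(k) = ak^4 + bk³ + ck² + dk + e; the 5 given values yield a linear system in the 5 coefficients.
Solving, the leading coefficient vanishes, and P(k) = 2k³ + 6k² + 7k + 5.
Then P(1) = 20.

20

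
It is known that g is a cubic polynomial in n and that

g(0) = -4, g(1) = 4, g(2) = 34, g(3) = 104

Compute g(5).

Write g(n) = an³ + bn² + cn + d; the 4 given values yield a linear system in the 4 coefficients.
Solving, g(n) = 3n³ + 2n² + 3n - 4.
Then g(5) = 436.

436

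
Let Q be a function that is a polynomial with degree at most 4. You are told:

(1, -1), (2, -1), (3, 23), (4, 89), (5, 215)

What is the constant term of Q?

First differences: 0, 24, 66, 126. Second differences: 24, 42, 60. Third differences: 18, 18.
Level-3 differences are constant, so Q has degree 3.
Fitting a degree-3 polynomial gives Q(n) = 3n³ - 6n² - 3n + 5.
The constant term is Q(0) = 5.

5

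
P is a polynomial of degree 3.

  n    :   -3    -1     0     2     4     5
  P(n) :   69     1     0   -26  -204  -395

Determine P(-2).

18

Write P(n) = an³ + bn² + cn + d; the 6 given values yield a linear system in the 4 coefficients.
Solving, P(n) = -3n³ - n² + n.
Then P(-2) = 18.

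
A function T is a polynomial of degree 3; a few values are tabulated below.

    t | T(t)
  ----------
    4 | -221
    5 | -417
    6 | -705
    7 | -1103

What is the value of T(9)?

-2301

Write T(t) = at³ + bt² + ct + d; the 4 given values yield a linear system in the 4 coefficients.
Solving, T(t) = -3t³ - t² - 4t + 3.
Then T(9) = -2301.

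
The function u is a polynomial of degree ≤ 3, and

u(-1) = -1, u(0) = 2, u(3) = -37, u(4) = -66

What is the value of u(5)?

Write u(x) = ax³ + bx² + cx + d; the 4 given values yield a linear system in the 4 coefficients.
Solving, the leading coefficient vanishes, and u(x) = -4x² - x + 2.
Then u(5) = -103.

-103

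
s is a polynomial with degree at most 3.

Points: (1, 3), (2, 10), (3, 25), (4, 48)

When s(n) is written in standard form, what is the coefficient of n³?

First differences: 7, 15, 23. Second differences: 8, 8.
Level-2 differences are constant, so s has degree 2.
Fitting a degree-2 polynomial gives s(n) = 4n² - 5n + 4.
The coefficient of n³ is 0.

0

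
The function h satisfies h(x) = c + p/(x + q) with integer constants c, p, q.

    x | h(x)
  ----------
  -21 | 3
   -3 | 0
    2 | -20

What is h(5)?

16

(h(x) − c)(x + q) = p for each data point; the three points give a linear system in c and q, then p follows.
Solving: c = 4, q = -3, p = 24, so h(x) = 4 + 24/(x − 3).
Then h(5) = 4 + 24/2 = 16.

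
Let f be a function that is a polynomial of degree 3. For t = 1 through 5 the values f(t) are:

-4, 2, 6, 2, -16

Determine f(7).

First differences: 6, 4, -4, -18. Second differences: -2, -8, -14. Third differences: -6, -6.
Level-3 differences are constant, so f has degree 3.
Fitting a degree-3 polynomial gives f(t) = -t³ + 5t² - 2t - 6.
Then f(7) = -118.

-118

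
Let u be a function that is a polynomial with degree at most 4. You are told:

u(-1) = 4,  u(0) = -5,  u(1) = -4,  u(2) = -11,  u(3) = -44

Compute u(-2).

First differences: -9, 1, -7, -33. Second differences: 10, -8, -26. Third differences: -18, -18.
Level-3 differences are constant, so u has degree 3.
Fitting a degree-3 polynomial gives u(m) = -3m³ + 5m² - m - 5.
Then u(-2) = 41.

41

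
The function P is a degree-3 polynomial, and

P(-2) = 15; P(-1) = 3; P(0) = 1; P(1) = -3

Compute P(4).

-147

Write P(n) = an³ + bn² + cn + d; the 4 given values yield a linear system in the 4 coefficients.
Solving, P(n) = -2n³ - n² - n + 1.
Then P(4) = -147.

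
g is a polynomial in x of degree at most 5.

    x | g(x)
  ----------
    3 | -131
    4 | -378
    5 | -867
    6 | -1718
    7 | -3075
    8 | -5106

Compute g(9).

Write g(x) = ax^5 + bx^4 + cx³ + dx² + ex + p; the 6 given values yield a linear system in the 6 coefficients.
Solving, the leading coefficient vanishes, and g(x) = -x^4 - 2x³ + 2x - 2.
Then g(9) = -8003.

-8003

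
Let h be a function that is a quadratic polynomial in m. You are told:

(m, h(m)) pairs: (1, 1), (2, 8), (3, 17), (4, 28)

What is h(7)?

First differences: 7, 9, 11. Second differences: 2, 2.
Level-2 differences are constant, so h has degree 2.
Fitting a degree-2 polynomial gives h(m) = m² + 4m - 4.
Then h(7) = 73.

73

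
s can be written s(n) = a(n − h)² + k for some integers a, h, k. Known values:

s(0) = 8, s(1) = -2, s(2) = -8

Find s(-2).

First differences -10, -6; second difference 4 = 2a, so a = 2.
Expanding, the n-coefficient is −2ah = -4h; matching it to the data gives h = 3, and then k = -10.
So s(n) = 2(n − 3)² − 10.
s(-2) = 2·(-5)² − 10 = 40.

40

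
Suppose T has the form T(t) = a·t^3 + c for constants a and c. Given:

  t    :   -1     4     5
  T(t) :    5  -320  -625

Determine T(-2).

40

From T(-1) = 5 and T(4) = -320: -1a + c = 5 and 64a + c = -320.
Subtracting: 65a = -325, so a = -5; then c = 5 − (-5)·(-1) = 0.
So T(t) = -5t³ + 0, and T(-2) = 40.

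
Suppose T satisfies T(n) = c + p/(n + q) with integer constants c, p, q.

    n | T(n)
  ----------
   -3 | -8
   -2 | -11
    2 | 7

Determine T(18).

(T(n) − c)(n + q) = p for each data point; the three points give a linear system in c and q, then p follows.
Solving: c = -2, q = 0, p = 18, so T(n) = -2 + 18/(n + 0).
Then T(18) = -2 + 18/18 = -1.

-1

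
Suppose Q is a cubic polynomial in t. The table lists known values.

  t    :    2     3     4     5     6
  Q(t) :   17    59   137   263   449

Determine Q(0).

-7

First differences: 42, 78, 126, 186. Second differences: 36, 48, 60. Third differences: 12, 12.
Level-3 differences are constant, so Q has degree 3.
Fitting a degree-3 polynomial gives Q(t) = 2t³ + 4t - 7.
Then Q(0) = -7.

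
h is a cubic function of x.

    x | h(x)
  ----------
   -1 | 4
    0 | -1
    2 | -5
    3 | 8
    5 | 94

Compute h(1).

-6

Write h(x) = ax³ + bx² + cx + d; the 5 given values yield a linear system in the 4 coefficients.
Solving, h(x) = x³ - 6x - 1.
Then h(1) = -6.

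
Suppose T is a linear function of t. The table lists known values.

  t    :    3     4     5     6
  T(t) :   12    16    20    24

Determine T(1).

Write T(t) = at + b; the 4 given values yield a linear system in the 2 coefficients.
Solving, T(t) = 4t.
Then T(1) = 4.

4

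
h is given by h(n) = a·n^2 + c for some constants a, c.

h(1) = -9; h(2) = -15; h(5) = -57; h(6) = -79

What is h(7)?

From h(1) = -9 and h(2) = -15: 1a + c = -9 and 4a + c = -15.
Subtracting: 3a = -6, so a = -2; then c = -9 − (-2)·1 = -7.
So h(n) = -2n² − 7, and h(7) = -105.

-105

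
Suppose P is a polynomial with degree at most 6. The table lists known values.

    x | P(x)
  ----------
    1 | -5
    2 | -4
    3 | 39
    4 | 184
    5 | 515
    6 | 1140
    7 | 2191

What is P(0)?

First differences: 1, 43, 145, 331, 625, 1051. Second differences: 42, 102, 186, 294, 426. Third differences: 60, 84, 108, 132. Fourth differences: 24, 24, 24.
Level-4 differences are constant, so P has degree 4.
Fitting a degree-4 polynomial gives P(x) = x^4 - 4x² - 2x.
The constant term is P(0) = 0.

0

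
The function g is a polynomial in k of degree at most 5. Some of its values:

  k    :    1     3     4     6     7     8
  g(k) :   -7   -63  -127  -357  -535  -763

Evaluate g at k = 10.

-1393

Write g(k) = ak^5 + bk^4 + ck³ + dk² + ek + p; the 6 given values yield a linear system in the 6 coefficients.
Solving, the top 2 coefficients vanish, and g(k) = -k³ - 4k² + k - 3.
Then g(10) = -1393.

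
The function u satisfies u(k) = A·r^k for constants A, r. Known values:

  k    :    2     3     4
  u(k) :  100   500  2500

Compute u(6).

Consecutive ratio: 500/100 = 5, and 2500/500 = 5, so r = 5.
Then A·5^2 = 100 gives A = 4, and u(k) = 4·5^k.
u(6) = 4·5^6 = 62500.

62500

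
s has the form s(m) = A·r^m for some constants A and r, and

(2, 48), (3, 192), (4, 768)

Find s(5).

Consecutive ratio: 192/48 = 4, and 768/192 = 4, so r = 4.
Then A·4^2 = 48 gives A = 3, and s(m) = 3·4^m.
s(5) = 3·4^5 = 3072.

3072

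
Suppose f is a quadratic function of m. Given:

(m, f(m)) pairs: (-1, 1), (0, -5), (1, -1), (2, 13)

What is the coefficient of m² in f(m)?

5

First differences: -6, 4, 14. Second differences: 10, 10.
Level-2 differences are constant, so f has degree 2.
Fitting a degree-2 polynomial gives f(m) = 5m² - m - 5.
The coefficient of m² is 5.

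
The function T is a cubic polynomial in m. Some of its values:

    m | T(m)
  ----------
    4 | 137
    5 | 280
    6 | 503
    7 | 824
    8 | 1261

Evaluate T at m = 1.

8

First differences: 143, 223, 321, 437. Second differences: 80, 98, 116. Third differences: 18, 18.
Level-3 differences are constant, so T has degree 3.
Fitting a degree-3 polynomial gives T(m) = 3m³ - 5m² + 5m + 5.
Then T(1) = 8.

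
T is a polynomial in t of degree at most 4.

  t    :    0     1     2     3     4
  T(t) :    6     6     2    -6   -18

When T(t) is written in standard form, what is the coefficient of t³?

First differences: 0, -4, -8, -12. Second differences: -4, -4, -4.
Level-2 differences are constant, so T has degree 2.
Fitting a degree-2 polynomial gives T(t) = -2t² + 2t + 6.
The coefficient of t³ is 0.

0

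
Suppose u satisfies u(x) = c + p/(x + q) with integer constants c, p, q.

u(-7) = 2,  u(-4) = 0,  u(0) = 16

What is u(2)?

8

(u(x) − c)(x + q) = p for each data point; the three points give a linear system in c and q, then p follows.
Solving: c = 4, q = 1, p = 12, so u(x) = 4 + 12/(x + 1).
Then u(2) = 4 + 12/3 = 8.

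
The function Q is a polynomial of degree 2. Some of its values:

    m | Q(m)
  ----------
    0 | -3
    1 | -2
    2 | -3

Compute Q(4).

-11

Write Q(m) = am² + bm + c; the 3 given values yield a linear system in the 3 coefficients.
Solving, Q(m) = -m² + 2m - 3.
Then Q(4) = -11.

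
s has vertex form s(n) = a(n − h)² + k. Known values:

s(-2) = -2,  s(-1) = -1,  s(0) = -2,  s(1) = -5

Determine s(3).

-17

First differences 1, -1, -3; second difference -2 = 2a, so a = -1.
Expanding, the n-coefficient is −2ah = 2h; matching it to the data gives h = -1, and then k = -1.
So s(n) = -1(n + 1)² − 1.
s(3) = -1·4² − 1 = -17.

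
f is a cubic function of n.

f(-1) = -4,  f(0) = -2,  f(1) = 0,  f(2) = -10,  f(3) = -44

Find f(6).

-410

Write f(n) = an³ + bn² + cn + d; the 5 given values yield a linear system in the 4 coefficients.
Solving, f(n) = -2n³ + 4n - 2.
Then f(6) = -410.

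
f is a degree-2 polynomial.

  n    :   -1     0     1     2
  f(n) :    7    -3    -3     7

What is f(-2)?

27

First differences: -10, 0, 10. Second differences: 10, 10.
Level-2 differences are constant, so f has degree 2.
Fitting a degree-2 polynomial gives f(n) = 5n² - 5n - 3.
Then f(-2) = 27.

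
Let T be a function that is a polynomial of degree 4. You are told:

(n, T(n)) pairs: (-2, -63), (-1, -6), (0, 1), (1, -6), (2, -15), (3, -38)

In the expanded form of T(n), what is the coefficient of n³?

4

Write T(n) = an^4 + bn³ + cn² + dn + e; the 6 given values yield a linear system in the 5 coefficients.
Solving, T(n) = -n^4 + 4n³ - 6n² - 4n + 1.
The coefficient of n³ is 4.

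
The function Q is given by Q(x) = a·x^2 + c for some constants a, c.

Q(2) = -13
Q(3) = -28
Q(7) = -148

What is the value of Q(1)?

From Q(2) = -13 and Q(3) = -28: 4a + c = -13 and 9a + c = -28.
Subtracting: 5a = -15, so a = -3; then c = -13 − (-3)·4 = -1.
So Q(x) = -3x² − 1, and Q(1) = -4.

-4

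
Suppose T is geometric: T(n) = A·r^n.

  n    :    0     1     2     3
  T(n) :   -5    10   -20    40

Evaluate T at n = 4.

Consecutive ratio: 10/(-5) = -2, and -20/10 = -2, so r = -2.
Then A·(-2)^0 = -5 gives A = -5, and T(n) = -5·(-2)^n.
T(4) = -5·(-2)^4 = -80.

-80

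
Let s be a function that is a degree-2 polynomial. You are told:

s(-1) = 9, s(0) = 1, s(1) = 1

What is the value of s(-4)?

Write s(k) = ak² + bk + c; the 3 given values yield a linear system in the 3 coefficients.
Solving, s(k) = 4k² - 4k + 1.
Then s(-4) = 81.

81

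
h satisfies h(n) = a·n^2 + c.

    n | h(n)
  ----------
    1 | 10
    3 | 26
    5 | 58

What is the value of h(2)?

16

From h(1) = 10 and h(3) = 26: 1a + c = 10 and 9a + c = 26.
Subtracting: 8a = 16, so a = 2; then c = 10 − 2·1 = 8.
So h(n) = 2n² + 8, and h(2) = 16.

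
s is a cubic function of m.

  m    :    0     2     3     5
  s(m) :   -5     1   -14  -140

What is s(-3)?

76

Write s(m) = am³ + bm² + cm + d; the 4 given values yield a linear system in the 4 coefficients.
Solving, s(m) = -2m³ + 4m² + 3m - 5.
Then s(-3) = 76.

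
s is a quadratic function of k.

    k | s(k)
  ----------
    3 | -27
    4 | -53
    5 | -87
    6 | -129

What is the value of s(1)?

Write s(k) = ak² + bk + c; the 4 given values yield a linear system in the 3 coefficients.
Solving, s(k) = -4k² + 2k + 3.
Then s(1) = 1.

1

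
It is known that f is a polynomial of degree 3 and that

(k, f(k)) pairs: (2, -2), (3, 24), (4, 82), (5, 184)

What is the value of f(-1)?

Write f(k) = ak³ + bk² + ck + d; the 4 given values yield a linear system in the 4 coefficients.
Solving, f(k) = 2k³ - 2k² - 2k - 6.
Then f(-1) = -8.

-8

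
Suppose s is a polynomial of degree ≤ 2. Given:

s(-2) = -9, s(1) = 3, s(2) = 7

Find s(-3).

-13

Write s(t) = at² + bt + c; the 3 given values yield a linear system in the 3 coefficients.
Solving, the leading coefficient vanishes, and s(t) = 4t - 1.
Then s(-3) = -13.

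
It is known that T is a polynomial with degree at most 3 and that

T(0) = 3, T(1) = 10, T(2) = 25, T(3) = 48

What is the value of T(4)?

Write T(k) = ak³ + bk² + ck + d; the 4 given values yield a linear system in the 4 coefficients.
Solving, the leading coefficient vanishes, and T(k) = 4k² + 3k + 3.
Then T(4) = 79.

79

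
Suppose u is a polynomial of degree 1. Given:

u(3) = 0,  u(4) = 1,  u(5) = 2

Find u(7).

4

First differences: 1, 1.
Level-1 differences are constant, so u has degree 1.
Fitting a degree-1 polynomial gives u(k) = k - 3.
Then u(7) = 4.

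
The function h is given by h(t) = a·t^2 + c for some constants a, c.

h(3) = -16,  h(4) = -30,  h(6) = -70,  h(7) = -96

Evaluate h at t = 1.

0

From h(3) = -16 and h(4) = -30: 9a + c = -16 and 16a + c = -30.
Subtracting: 7a = -14, so a = -2; then c = -16 − (-2)·9 = 2.
So h(t) = -2t² + 2, and h(1) = 0.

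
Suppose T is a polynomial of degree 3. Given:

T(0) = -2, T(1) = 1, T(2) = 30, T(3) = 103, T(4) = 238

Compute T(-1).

3

First differences: 3, 29, 73, 135. Second differences: 26, 44, 62. Third differences: 18, 18.
Level-3 differences are constant, so T has degree 3.
Fitting a degree-3 polynomial gives T(t) = 3t³ + 4t² - 4t - 2.
Then T(-1) = 3.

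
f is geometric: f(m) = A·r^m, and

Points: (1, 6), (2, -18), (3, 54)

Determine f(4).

Consecutive ratio: -18/6 = -3, and 54/(-18) = -3, so r = -3.
Then A·(-3)^1 = 6 gives A = -2, and f(m) = -2·(-3)^m.
f(4) = -2·(-3)^4 = -162.

-162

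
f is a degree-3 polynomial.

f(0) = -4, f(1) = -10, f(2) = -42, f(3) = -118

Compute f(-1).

Write f(t) = at³ + bt² + ct + d; the 4 given values yield a linear system in the 4 coefficients.
Solving, f(t) = -3t³ - 4t² + t - 4.
Then f(-1) = -6.

-6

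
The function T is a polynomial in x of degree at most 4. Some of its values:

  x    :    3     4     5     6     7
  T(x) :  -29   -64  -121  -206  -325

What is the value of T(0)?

Write T(x) = ax^4 + bx³ + cx² + dx + e; the 5 given values yield a linear system in the 5 coefficients.
Solving, the leading coefficient vanishes, and T(x) = -x³ + x² - 5x + 4.
Then T(0) = 4.

4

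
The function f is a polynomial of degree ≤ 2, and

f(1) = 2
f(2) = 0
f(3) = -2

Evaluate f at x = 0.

Write f(x) = ax² + bx + c; the 3 given values yield a linear system in the 3 coefficients.
Solving, the leading coefficient vanishes, and f(x) = -2x + 4.
Then f(0) = 4.

4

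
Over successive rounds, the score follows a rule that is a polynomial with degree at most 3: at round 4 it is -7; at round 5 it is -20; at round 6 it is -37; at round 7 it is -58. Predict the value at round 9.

-112

Write the value at n as u(n).
First differences: -13, -17, -21. Second differences: -4, -4.
Level-2 differences are constant, so u has degree 2.
Fitting a degree-2 polynomial gives u(n) = -2n² + 5n + 5.
Then u(9) = -112.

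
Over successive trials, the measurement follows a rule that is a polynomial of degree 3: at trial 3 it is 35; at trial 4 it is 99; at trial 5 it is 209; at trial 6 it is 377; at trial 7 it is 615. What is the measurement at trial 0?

-1

Write the value at t as u(t).
First differences: 64, 110, 168, 238. Second differences: 46, 58, 70. Third differences: 12, 12.
Level-3 differences are constant, so u has degree 3.
Fitting a degree-3 polynomial gives u(t) = 2t³ - t² - 3t - 1.
Then u(0) = -1.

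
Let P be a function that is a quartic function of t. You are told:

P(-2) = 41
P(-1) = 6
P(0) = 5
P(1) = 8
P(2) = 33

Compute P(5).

1140

Write P(t) = at^4 + bt³ + ct² + dt + e; the 5 given values yield a linear system in the 5 coefficients.
Solving, P(t) = 2t^4 - t³ + 2t + 5.
Then P(5) = 1140.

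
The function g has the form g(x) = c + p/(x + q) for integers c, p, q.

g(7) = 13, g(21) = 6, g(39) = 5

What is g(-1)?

-5

(g(x) − c)(x + q) = p for each data point; the three points give a linear system in c and q, then p follows.
Solving: c = 4, q = -3, p = 36, so g(x) = 4 + 36/(x − 3).
Then g(-1) = 4 + 36/(-4) = -5.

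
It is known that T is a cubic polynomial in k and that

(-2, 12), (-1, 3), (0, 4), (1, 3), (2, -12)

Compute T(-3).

43

First differences: -9, 1, -1, -15. Second differences: 10, -2, -14. Third differences: -12, -12.
Level-3 differences are constant, so T has degree 3.
Fitting a degree-3 polynomial gives T(k) = -2k³ - k² + 2k + 4.
Then T(-3) = 43.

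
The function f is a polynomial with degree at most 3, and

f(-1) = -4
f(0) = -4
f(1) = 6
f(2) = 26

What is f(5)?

Write f(t) = at³ + bt² + ct + d; the 4 given values yield a linear system in the 4 coefficients.
Solving, the leading coefficient vanishes, and f(t) = 5t² + 5t - 4.
Then f(5) = 146.

146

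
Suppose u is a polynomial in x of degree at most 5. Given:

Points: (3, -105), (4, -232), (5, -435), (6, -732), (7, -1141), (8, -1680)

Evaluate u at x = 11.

-4257

Write u(x) = ax^5 + bx^4 + cx³ + dx² + ex + p; the 6 given values yield a linear system in the 6 coefficients.
Solving, the top 2 coefficients vanish, and u(x) = -3x³ - 2x² - 2x.
Then u(11) = -4257.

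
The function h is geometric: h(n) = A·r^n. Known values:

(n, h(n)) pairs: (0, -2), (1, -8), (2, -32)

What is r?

Consecutive ratio: -8/(-2) = 4, and -32/(-8) = 4, so r = 4.
Then A·4^0 = -2 gives A = -2, and h(n) = -2·4^n.

4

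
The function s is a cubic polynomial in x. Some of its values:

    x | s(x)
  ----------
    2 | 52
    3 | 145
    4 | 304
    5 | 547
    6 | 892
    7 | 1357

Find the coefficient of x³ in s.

First differences: 93, 159, 243, 345, 465. Second differences: 66, 84, 102, 120. Third differences: 18, 18, 18.
Level-3 differences are constant, so s has degree 3.
Fitting a degree-3 polynomial gives s(x) = 3x³ + 6x² + 6x - 8.
The coefficient of x³ is 3.

3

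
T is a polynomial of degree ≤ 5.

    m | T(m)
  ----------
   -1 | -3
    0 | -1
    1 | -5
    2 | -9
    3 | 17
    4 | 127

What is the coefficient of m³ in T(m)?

First differences: 2, -4, -4, 26, 110. Second differences: -6, 0, 30, 84. Third differences: 6, 30, 54. Fourth differences: 24, 24.
Level-4 differences are constant, so T has degree 4.
Fitting a degree-4 polynomial gives T(m) = m^4 - m³ - 4m² - 1.
The coefficient of m³ is -1.

-1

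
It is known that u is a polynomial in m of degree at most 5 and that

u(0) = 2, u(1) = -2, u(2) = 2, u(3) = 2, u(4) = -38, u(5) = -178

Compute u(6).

Write u(m) = am^5 + bm^4 + cm³ + dm² + em + p; the 6 given values yield a linear system in the 6 coefficients.
Solving, the leading coefficient vanishes, and u(m) = -m^4 + 4m³ - m² - 6m + 2.
Then u(6) = -502.

-502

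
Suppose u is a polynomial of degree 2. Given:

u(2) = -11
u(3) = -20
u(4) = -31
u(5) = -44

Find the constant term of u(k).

Write u(k) = ak² + bk + c; the 4 given values yield a linear system in the 3 coefficients.
Solving, u(k) = -k² - 4k + 1.
The constant term is u(0) = 1.

1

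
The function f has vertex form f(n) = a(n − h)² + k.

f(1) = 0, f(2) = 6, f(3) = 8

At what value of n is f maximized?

First differences 6, 2; second difference -4 = 2a, so a = -2.
Expanding, the n-coefficient is −2ah = 4h; matching it to the data gives h = 3, and then k = 8.
So f(n) = -2(n − 3)² + 8.
Hence h = 3.

3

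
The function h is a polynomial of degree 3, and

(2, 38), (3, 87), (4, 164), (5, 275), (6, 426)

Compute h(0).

First differences: 49, 77, 111, 151. Second differences: 28, 34, 40. Third differences: 6, 6.
Level-3 differences are constant, so h has degree 3.
Fitting a degree-3 polynomial gives h(k) = k³ + 5k² + 5k.
Then h(0) = 0.

0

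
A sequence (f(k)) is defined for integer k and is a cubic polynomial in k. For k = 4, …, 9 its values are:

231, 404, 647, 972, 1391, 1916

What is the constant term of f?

-1

First differences: 173, 243, 325, 419, 525. Second differences: 70, 82, 94, 106. Third differences: 12, 12, 12.
Level-3 differences are constant, so f has degree 3.
Fitting a degree-3 polynomial gives f(k) = 2k³ + 5k² + 6k - 1.
The constant term is f(0) = -1.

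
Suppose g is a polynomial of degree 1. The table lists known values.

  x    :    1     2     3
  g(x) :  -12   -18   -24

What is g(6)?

First differences: -6, -6.
Level-1 differences are constant, so g has degree 1.
Fitting a degree-1 polynomial gives g(x) = -6x - 6.
Then g(6) = -42.

-42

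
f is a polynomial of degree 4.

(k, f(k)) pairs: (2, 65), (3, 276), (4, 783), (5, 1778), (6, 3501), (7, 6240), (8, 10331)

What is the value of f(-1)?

8

Write f(k) = ak^4 + bk³ + ck² + dk + e; the 7 given values yield a linear system in the 5 coefficients.
Solving, f(k) = 2k^4 + 4k³ + 2k² - 5k + 3.
Then f(-1) = 8.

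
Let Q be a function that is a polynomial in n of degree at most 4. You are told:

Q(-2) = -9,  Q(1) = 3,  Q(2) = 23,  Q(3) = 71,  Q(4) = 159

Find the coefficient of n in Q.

0

Write Q(n) = an^4 + bn³ + cn² + dn + e; the 5 given values yield a linear system in the 5 coefficients.
Solving, the leading coefficient vanishes, and Q(n) = 2n³ + 2n² - 1.
The coefficient of n is 0.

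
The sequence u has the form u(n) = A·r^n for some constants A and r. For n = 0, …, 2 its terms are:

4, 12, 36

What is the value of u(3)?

108

Consecutive ratio: 12/4 = 3, and 36/12 = 3, so r = 3.
Then A·3^0 = 4 gives A = 4, and u(n) = 4·3^n.
u(3) = 4·3^3 = 108.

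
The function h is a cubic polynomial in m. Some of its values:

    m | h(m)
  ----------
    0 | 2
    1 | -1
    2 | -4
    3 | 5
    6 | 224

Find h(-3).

Write h(m) = am³ + bm² + cm + d; the 5 given values yield a linear system in the 4 coefficients.
Solving, h(m) = 2m³ - 6m² + m + 2.
Then h(-3) = -109.

-109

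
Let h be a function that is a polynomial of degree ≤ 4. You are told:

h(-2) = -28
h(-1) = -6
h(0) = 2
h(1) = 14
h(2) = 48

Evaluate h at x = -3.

Write h(x) = ax^4 + bx³ + cx² + dx + e; the 5 given values yield a linear system in the 5 coefficients.
Solving, the leading coefficient vanishes, and h(x) = 3x³ + 2x² + 7x + 2.
Then h(-3) = -82.

-82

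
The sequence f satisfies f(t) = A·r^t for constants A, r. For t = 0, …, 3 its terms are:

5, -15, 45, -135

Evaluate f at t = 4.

Consecutive ratio: -15/5 = -3, and 45/(-15) = -3, so r = -3.
Then A·(-3)^0 = 5 gives A = 5, and f(t) = 5·(-3)^t.
f(4) = 5·(-3)^4 = 405.

405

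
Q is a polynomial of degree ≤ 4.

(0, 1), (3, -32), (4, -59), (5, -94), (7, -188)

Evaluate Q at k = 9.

-314

Write Q(k) = ak^4 + bk³ + ck² + dk + e; the 5 given values yield a linear system in the 5 coefficients.
Solving, the top 2 coefficients vanish, and Q(k) = -4k² + k + 1.
Then Q(9) = -314.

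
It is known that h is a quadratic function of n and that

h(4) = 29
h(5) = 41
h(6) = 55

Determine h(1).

5

Write h(n) = an² + bn + c; the 3 given values yield a linear system in the 3 coefficients.
Solving, h(n) = n² + 3n + 1.
Then h(1) = 5.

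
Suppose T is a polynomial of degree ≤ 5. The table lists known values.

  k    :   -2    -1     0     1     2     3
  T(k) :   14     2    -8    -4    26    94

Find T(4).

First differences: -12, -10, 4, 30, 68. Second differences: 2, 14, 26, 38. Third differences: 12, 12, 12.
Level-3 differences are constant, so T has degree 3.
Fitting a degree-3 polynomial gives T(k) = 2k³ + 7k² - 5k - 8.
Then T(4) = 212.

212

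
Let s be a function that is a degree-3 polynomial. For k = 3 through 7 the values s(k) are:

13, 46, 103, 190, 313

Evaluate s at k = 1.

First differences: 33, 57, 87, 123. Second differences: 24, 30, 36. Third differences: 6, 6.
Level-3 differences are constant, so s has degree 3.
Fitting a degree-3 polynomial gives s(k) = k³ - 4k - 2.
Then s(1) = -5.

-5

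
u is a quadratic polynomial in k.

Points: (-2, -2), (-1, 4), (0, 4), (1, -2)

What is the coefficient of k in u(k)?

First differences: 6, 0, -6. Second differences: -6, -6.
Level-2 differences are constant, so u has degree 2.
Fitting a degree-2 polynomial gives u(k) = -3k² - 3k + 4.
The coefficient of k is -3.

-3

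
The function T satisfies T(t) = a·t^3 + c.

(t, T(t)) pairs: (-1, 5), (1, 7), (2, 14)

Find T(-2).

From T(-1) = 5 and T(1) = 7: -1a + c = 5 and 1a + c = 7.
Subtracting: 2a = 2, so a = 1; then c = 5 − 1·(-1) = 6.
So T(t) = 1t³ + 6, and T(-2) = -2.

-2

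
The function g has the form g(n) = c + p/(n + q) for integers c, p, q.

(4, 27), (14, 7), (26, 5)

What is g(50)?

(g(n) − c)(n + q) = p for each data point; the three points give a linear system in c and q, then p follows.
Solving: c = 3, q = -2, p = 48, so g(n) = 3 + 48/(n − 2).
Then g(50) = 3 + 48/48 = 4.

4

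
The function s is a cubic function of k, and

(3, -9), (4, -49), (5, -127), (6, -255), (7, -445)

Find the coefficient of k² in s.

5

Write s(k) = ak³ + bk² + ck + d; the 5 given values yield a linear system in the 4 coefficients.
Solving, s(k) = -2k³ + 5k² - k + 3.
The coefficient of k² is 5.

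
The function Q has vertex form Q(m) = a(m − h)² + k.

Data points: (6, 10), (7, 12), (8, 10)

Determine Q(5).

First differences 2, -2; second difference -4 = 2a, so a = -2.
Expanding, the m-coefficient is −2ah = 4h; matching it to the data gives h = 7, and then k = 12.
So Q(m) = -2(m − 7)² + 12.
Q(5) = -2·(-2)² + 12 = 4.

4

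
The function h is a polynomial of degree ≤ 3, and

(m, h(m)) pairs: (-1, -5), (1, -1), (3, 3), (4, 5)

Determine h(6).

9

Write h(m) = am³ + bm² + cm + d; the 4 given values yield a linear system in the 4 coefficients.
Solving, the top 2 coefficients vanish, and h(m) = 2m - 3.
Then h(6) = 9.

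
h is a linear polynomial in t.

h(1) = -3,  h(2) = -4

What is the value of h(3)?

Write h(t) = at + b; the 2 given values yield a linear system in the 2 coefficients.
Solving, h(t) = -t - 2.
Then h(3) = -5.

-5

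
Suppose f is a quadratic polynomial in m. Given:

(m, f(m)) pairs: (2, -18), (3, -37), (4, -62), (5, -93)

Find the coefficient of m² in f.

First differences: -19, -25, -31. Second differences: -6, -6.
Level-2 differences are constant, so f has degree 2.
Fitting a degree-2 polynomial gives f(m) = -3m² - 4m + 2.
The coefficient of m² is -3.

-3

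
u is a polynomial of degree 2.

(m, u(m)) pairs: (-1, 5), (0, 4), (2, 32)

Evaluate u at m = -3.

Write u(m) = am² + bm + c; the 3 given values yield a linear system in the 3 coefficients.
Solving, u(m) = 5m² + 4m + 4.
Then u(-3) = 37.

37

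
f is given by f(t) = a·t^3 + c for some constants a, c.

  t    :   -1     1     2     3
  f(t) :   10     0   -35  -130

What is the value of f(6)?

-1075

From f(-1) = 10 and f(1) = 0: -1a + c = 10 and 1a + c = 0.
Subtracting: 2a = -10, so a = -5; then c = 10 − (-5)·(-1) = 5.
So f(t) = -5t³ + 5, and f(6) = -1075.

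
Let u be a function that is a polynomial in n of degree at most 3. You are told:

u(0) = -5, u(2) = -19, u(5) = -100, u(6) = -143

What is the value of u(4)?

Write u(n) = an³ + bn² + cn + d; the 4 given values yield a linear system in the 4 coefficients.
Solving, the leading coefficient vanishes, and u(n) = -4n² + n - 5.
Then u(4) = -65.

-65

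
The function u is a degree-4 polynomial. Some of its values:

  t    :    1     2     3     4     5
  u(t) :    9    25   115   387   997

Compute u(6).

2149

Write u(t) = at^4 + bt³ + ct² + dt + e; the 5 given values yield a linear system in the 5 coefficients.
Solving, u(t) = 2t^4 - 2t³ - t² + 3t + 7.
Then u(6) = 2149.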